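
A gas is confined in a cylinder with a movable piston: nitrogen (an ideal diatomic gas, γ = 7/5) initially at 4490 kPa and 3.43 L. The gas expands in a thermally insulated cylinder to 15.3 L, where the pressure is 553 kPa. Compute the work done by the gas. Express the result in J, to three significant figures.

Adiabatic: W = (P₁V₁ − P₂V₂)/(γ − 1) with γ = 7/5.
P₁V₁ = 15401 J, P₂V₂ = 8461 J.
W = (15401 − 8461) / 0.4 = 17350 J.

W ≈ 17300 J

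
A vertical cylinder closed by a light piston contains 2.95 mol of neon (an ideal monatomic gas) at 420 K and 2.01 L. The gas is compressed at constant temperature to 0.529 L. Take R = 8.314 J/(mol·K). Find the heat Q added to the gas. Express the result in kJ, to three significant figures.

Isothermal ⇒ ΔU = 0, so Q = W = nRT ln(V₂/V₁).
Q = (2.95)(8.314)(420) ln(0.529/2.01) = 10301 × -1.335 = -13751 J.

Q ≈ -13.8 kJ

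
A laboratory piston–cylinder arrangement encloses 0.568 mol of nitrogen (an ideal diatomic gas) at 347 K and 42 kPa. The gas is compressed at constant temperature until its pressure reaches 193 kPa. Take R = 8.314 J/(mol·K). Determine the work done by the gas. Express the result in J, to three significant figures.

W ≈ -2500 J

Isothermal process: W = nRT ln(V₂/V₁) = nRT ln(P₁/P₂).
W = (0.568)(8.314)(347) × ln(42/193)
  = 1639 × ln(0.2176) = 1639 × -1.525
W_by_gas = -2499 J.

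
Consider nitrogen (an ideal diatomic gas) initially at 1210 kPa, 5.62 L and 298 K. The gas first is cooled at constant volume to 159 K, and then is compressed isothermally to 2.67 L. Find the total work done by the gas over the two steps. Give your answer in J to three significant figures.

W_total ≈ -2700 J

Step 1 (isochoric): W = 0 (constant volume).
After step 1: P = 645.6 kPa (V unchanged).
Step 2 (isothermal): W = P₁V₁ ln(V₂/V₁) = (3628) ln(2.67/5.62) = -2700 J.
W_total = 0 − 2700 = -2700 J.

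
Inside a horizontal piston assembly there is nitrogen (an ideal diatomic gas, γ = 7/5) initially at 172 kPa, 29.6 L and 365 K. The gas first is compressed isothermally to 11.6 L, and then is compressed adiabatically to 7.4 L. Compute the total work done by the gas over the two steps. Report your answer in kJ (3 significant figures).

Step 1 (isothermal): W = P₁V₁ ln(V₂/V₁) = (5091) ln(11.6/29.6) = -4769 J.
After step 1: P = 438.9 kPa, V = 11.6 L, T = 365 K.
Step 2 (adiabatic): W = (P₁V₁ − P₂V₂)/(γ−1) = (5091 − 6094)/0.4 = -2507 J.
W_total = -4769 − 2507 = -7277 J.

W_total ≈ -7.28 kJ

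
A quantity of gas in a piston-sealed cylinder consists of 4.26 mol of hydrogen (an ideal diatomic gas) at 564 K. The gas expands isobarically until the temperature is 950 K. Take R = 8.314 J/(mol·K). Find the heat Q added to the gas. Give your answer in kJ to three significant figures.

Q ≈ 47.8 kJ

Isobaric: W = nRΔT = (4.26)(8.314)(386) = 13671 J.
ΔU = nCᵥΔT with Cᵥ = 5R/2: ΔU = (4.26)(20.79)(386) = 34178 J.
Q = ΔU + W = 34178 + 13671 = 47849 J.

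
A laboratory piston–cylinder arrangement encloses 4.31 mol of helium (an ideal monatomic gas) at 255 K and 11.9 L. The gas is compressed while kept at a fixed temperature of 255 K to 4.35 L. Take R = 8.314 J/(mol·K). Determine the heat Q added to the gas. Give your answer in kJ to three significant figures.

Q ≈ -9.20 kJ

Isothermal ⇒ ΔU = 0, so Q = W = nRT ln(V₂/V₁).
Q = (4.31)(8.314)(255) ln(4.35/11.9) = 9138 × -1.006 = -9196 J.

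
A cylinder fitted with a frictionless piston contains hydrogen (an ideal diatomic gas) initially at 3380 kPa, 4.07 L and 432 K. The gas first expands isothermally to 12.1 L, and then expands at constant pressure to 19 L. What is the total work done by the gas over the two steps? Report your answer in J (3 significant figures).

W_total ≈ 22800 J

Step 1 (isothermal): W = P₁V₁ ln(V₂/V₁) = (13757) ln(12.1/4.07) = 14989 J.
After step 1: P = 1137 kPa, V = 12.1 L, T = 432 K.
Step 2 (isobaric): W = PΔV = (1137 kPa)(19 − 12.1 L) = 7845 J.
W_total = 14989 + 7845 = 22833 J.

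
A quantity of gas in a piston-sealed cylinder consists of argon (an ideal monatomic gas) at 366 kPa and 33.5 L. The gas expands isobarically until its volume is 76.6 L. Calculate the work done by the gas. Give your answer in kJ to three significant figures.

Isobaric: W = P ΔV.
W = (366 kPa)(76.6 − 33.5 L) = (366)(43.1) = 15775 J.

W ≈ 15.8 kJ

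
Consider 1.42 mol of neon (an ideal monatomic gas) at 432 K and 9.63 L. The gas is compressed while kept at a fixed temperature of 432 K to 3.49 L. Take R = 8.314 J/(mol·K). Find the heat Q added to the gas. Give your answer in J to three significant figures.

Q ≈ -5180 J

Isothermal ⇒ ΔU = 0, so Q = W = nRT ln(V₂/V₁).
Q = (1.42)(8.314)(432) ln(3.49/9.63) = 5100 × -1.015 = -5177 J.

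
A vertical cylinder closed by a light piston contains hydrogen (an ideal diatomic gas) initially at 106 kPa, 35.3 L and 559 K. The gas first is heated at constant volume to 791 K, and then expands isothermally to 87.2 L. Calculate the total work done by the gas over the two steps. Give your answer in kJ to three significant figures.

Step 1 (isochoric): W = 0 (constant volume).
After step 1: P = 150 kPa (V unchanged).
Step 2 (isothermal): W = P₁V₁ ln(V₂/V₁) = (5295) ln(87.2/35.3) = 4788 J.
W_total = 0 + 4788 = 4788 J.

W_total ≈ 4.79 kJ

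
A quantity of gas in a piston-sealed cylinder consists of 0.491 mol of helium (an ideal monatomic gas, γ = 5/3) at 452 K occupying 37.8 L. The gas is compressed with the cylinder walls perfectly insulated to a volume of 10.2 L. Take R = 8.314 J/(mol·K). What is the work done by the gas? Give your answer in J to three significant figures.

Adiabatic: TV^(γ−1) = const with γ = 5/3.
T₂ = T₁ (V₁/V₂)^(γ−1) = 452 × (37.8/10.2)^0.667 = 452 × 2.395 = 1082 K.
W_by = nCᵥ(T₁ − T₂) = (0.491)(12.47)(452 − 1082) = -3860 J.

W ≈ -3860 J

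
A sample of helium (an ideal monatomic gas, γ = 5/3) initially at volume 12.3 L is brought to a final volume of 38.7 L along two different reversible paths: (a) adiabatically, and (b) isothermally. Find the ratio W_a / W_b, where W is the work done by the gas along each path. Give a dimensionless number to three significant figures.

W_a / W_b ≈ 0.699

Path (a) adiabatic: W = P₁V₁(1 − (V₁/V₂)^(γ−1))/(γ−1) → W_a/(P₁V₁) = 0.8014.
Path (b) isothermal: W = P₁V₁ ln(V₂/V₁) → W_b/(P₁V₁) = 1.146.
W_a / W_b = 0.8014 / 1.146 = 0.6992.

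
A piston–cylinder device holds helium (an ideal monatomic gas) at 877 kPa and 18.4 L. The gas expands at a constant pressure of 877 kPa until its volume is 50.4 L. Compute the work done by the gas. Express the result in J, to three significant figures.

W ≈ 28100 J

Isobaric: W = P ΔV.
W = (877 kPa)(50.4 − 18.4 L) = (877)(32) = 28064 J.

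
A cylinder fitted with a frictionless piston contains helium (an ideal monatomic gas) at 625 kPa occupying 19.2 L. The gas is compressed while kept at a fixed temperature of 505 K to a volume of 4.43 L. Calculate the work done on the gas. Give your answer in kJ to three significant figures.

Isothermal: W = nRT ln(V₂/V₁) = P₁V₁ ln(V₂/V₁).
P₁V₁ = (625 kPa)(19.2 L) = 12000 J.
W = 12000 × ln(4.43/19.2) = 12000 × -1.467
W_by_gas = -17598 J; work on gas = −W_by = 17598 J.

W ≈ 17.6 kJ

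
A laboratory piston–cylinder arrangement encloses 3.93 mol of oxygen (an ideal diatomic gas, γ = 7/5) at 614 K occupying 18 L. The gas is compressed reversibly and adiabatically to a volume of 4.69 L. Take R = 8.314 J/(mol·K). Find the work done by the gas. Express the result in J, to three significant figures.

W ≈ -35700 J

Adiabatic: TV^(γ−1) = const with γ = 7/5.
T₂ = T₁ (V₁/V₂)^(γ−1) = 614 × (18/4.69)^0.4 = 614 × 1.713 = 1051 K.
W_by = nCᵥ(T₁ − T₂) = (3.93)(20.79)(614 − 1051) = -35737 J.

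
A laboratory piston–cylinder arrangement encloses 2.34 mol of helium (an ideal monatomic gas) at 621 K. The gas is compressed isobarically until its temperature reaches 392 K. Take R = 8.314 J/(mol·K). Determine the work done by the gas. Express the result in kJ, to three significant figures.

W ≈ -4.46 kJ

Isobaric: W = P ΔV = nR ΔT.
W = (2.34)(8.314)(392 − 621) = -4455 J.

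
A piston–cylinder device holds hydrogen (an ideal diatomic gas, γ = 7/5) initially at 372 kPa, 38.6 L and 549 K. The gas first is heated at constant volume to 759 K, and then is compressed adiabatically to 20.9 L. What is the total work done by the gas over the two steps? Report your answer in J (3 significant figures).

W_total ≈ -13800 J

Step 1 (isochoric): W = 0 (constant volume).
After step 1: P = 514.3 kPa (V unchanged).
Step 2 (adiabatic): W = (P₁V₁ − P₂V₂)/(γ−1) = (19852 − 25373)/0.4 = -13804 J.
W_total = 0 − 13804 = -13804 J.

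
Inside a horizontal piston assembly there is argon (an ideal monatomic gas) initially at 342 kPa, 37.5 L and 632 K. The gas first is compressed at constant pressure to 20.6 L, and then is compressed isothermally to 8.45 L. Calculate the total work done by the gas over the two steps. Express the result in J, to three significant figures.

W_total ≈ -12100 J

Step 1 (isobaric): W = PΔV = (342 kPa)(20.6 − 37.5 L) = -5780 J.
After step 1: P = 342 kPa, V = 20.6 L, T = 347.2 K.
Step 2 (isothermal): W = P₁V₁ ln(V₂/V₁) = (7045) ln(8.45/20.6) = -6278 J.
W_total = -5780 − 6278 = -12058 J.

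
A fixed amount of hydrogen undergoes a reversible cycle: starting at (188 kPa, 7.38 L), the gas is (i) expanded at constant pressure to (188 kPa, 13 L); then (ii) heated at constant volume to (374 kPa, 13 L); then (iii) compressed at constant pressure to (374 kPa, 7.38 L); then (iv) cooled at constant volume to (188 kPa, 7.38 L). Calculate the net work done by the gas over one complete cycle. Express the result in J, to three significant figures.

Constant-volume legs do no work.
W(i) = (188)(13 − 7.38) = 1057 J; W(iii) = (374)(7.38 − 13) = -2102 J.
W_net = 1057 − 2102 = -1045 J (the counter-clockwise enclosed area).

W_net ≈ -1050 J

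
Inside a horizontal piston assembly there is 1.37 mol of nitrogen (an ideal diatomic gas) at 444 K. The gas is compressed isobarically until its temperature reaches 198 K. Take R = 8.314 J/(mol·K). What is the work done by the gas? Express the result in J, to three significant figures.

W ≈ -2800 J

Isobaric: W = P ΔV = nR ΔT.
W = (1.37)(8.314)(198 − 444) = -2802 J.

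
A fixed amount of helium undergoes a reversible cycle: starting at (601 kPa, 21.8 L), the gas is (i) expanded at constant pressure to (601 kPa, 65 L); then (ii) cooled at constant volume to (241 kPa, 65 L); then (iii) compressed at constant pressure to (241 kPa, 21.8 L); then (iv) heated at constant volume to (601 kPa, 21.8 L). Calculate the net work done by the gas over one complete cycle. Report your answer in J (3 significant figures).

W_net ≈ 15600 J

Constant-volume legs do no work.
W(i) = (601)(65 − 21.8) = 25963 J; W(iii) = (241)(21.8 − 65) = -10411 J.
W_net = 25963 − 10411 = 15552 J (the clockwise enclosed area).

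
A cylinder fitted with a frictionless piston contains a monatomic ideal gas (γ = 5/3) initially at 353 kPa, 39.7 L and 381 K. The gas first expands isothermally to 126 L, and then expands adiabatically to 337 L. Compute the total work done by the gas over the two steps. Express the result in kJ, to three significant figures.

Step 1 (isothermal): W = P₁V₁ ln(V₂/V₁) = (14014) ln(126/39.7) = 16185 J.
After step 1: P = 111.2 kPa, V = 126 L, T = 381 K.
Step 2 (adiabatic): W = (P₁V₁ − P₂V₂)/(γ−1) = (14014 − 7273)/0.667 = 10111 J.
W_total = 16185 + 10111 = 26297 J.

W_total ≈ 26.3 kJ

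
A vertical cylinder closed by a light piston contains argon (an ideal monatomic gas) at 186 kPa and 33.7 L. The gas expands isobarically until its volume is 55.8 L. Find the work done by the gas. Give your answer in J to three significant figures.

W ≈ 4110 J

Isobaric: W = P ΔV.
W = (186 kPa)(55.8 − 33.7 L) = (186)(22.1) = 4111 J.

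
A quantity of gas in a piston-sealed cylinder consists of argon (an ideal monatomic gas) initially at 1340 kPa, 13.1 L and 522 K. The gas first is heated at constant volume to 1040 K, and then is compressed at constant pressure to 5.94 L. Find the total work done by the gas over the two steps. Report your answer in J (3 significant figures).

W_total ≈ -19100 J

Step 1 (isochoric): W = 0 (constant volume).
After step 1: P = 2670 kPa (V unchanged).
Step 2 (isobaric): W = PΔV = (2670 kPa)(5.94 − 13.1 L) = -19115 J.
W_total = 0 − 19115 = -19115 J.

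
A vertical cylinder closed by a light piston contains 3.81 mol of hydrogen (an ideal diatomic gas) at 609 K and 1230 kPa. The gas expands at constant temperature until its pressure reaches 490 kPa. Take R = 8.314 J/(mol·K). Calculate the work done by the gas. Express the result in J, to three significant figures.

W ≈ 17800 J

Isothermal process: W = nRT ln(V₂/V₁) = nRT ln(P₁/P₂).
W = (3.81)(8.314)(609) × ln(1230/490)
  = 19291 × ln(2.51) = 19291 × 0.9204
W_by_gas = 17755 J.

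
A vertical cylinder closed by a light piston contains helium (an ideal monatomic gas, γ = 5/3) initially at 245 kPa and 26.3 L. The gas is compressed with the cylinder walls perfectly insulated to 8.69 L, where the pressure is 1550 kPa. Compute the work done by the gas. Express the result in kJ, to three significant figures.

Adiabatic: W = (P₁V₁ − P₂V₂)/(γ − 1) with γ = 5/3.
P₁V₁ = 6444 J, P₂V₂ = 13470 J.
W = (6444 − 13470) / 0.6667 = -10539 J.

W ≈ -10.5 kJ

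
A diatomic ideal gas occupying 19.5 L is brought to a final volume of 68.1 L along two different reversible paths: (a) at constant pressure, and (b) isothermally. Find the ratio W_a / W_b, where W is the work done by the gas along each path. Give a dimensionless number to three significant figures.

Path (a) isobaric: W = P₁(V₂ − V₁) → W_a/(P₁V₁) = 2.492.
Path (b) isothermal: W = P₁V₁ ln(V₂/V₁) → W_b/(P₁V₁) = 1.251.
W_a / W_b = 2.492 / 1.251 = 1.993.

W_a / W_b ≈ 1.99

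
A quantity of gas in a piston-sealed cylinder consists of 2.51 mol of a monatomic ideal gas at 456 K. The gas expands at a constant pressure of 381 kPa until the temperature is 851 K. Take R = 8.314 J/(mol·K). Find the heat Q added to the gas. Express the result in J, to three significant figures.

Q ≈ 20600 J

Isobaric: W = nRΔT = (2.51)(8.314)(395) = 8243 J.
ΔU = nCᵥΔT with Cᵥ = 3R/2: ΔU = (2.51)(12.47)(395) = 12364 J.
Q = ΔU + W = 12364 + 8243 = 20607 J.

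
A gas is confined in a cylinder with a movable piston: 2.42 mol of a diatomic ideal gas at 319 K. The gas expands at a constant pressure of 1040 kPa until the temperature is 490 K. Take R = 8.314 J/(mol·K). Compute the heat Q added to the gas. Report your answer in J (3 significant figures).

Isobaric: W = nRΔT = (2.42)(8.314)(171) = 3440 J.
ΔU = nCᵥΔT with Cᵥ = 5R/2: ΔU = (2.42)(20.79)(171) = 8601 J.
Q = ΔU + W = 8601 + 3440 = 12042 J.

Q ≈ 12000 J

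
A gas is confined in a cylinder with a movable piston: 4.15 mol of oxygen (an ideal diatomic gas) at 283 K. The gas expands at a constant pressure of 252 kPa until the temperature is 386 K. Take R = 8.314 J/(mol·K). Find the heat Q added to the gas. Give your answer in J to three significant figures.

Isobaric: W = nRΔT = (4.15)(8.314)(103) = 3554 J.
ΔU = nCᵥΔT with Cᵥ = 5R/2: ΔU = (4.15)(20.79)(103) = 8885 J.
Q = ΔU + W = 8885 + 3554 = 12438 J.

Q ≈ 12400 J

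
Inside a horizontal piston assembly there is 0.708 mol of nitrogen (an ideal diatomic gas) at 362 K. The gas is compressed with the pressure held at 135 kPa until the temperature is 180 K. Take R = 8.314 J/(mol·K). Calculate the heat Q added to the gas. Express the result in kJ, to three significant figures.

Q ≈ -3.75 kJ

Isobaric: W = nRΔT = (0.708)(8.314)(-182) = -1071 J.
ΔU = nCᵥΔT with Cᵥ = 5R/2: ΔU = (0.708)(20.79)(-182) = -2678 J.
Q = ΔU + W = -2678 − 1071 = -3750 J.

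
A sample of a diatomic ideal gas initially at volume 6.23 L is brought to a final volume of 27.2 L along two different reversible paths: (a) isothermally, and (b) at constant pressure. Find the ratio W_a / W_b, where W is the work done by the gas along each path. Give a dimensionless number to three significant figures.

W_a / W_b ≈ 0.438

Path (a) isothermal: W = P₁V₁ ln(V₂/V₁) → W_a/(P₁V₁) = 1.474.
Path (b) isobaric: W = P₁(V₂ − V₁) → W_b/(P₁V₁) = 3.366.
W_a / W_b = 1.474 / 3.366 = 0.4379.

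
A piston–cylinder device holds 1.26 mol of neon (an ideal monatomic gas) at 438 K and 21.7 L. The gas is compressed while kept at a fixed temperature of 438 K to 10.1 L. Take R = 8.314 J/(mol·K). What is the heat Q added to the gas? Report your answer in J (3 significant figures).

Q ≈ -3510 J

Isothermal ⇒ ΔU = 0, so Q = W = nRT ln(V₂/V₁).
Q = (1.26)(8.314)(438) ln(10.1/21.7) = 4588 × -0.7648 = -3509 J.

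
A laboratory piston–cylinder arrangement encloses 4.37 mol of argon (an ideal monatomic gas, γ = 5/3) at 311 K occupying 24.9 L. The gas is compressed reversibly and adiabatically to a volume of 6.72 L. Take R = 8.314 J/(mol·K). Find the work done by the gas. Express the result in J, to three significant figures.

Adiabatic: TV^(γ−1) = const with γ = 5/3.
T₂ = T₁ (V₁/V₂)^(γ−1) = 311 × (24.9/6.72)^0.667 = 311 × 2.395 = 744.7 K.
W_by = nCᵥ(T₁ − T₂) = (4.37)(12.47)(311 − 744.7) = -23636 J.

W ≈ -23600 J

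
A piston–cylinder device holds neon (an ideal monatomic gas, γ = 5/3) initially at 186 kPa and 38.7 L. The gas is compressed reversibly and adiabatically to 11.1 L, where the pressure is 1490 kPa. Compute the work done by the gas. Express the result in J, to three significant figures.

Adiabatic: W = (P₁V₁ − P₂V₂)/(γ − 1) with γ = 5/3.
P₁V₁ = 7198 J, P₂V₂ = 16539 J.
W = (7198 − 16539) / 0.6667 = -14011 J.

W ≈ -14000 J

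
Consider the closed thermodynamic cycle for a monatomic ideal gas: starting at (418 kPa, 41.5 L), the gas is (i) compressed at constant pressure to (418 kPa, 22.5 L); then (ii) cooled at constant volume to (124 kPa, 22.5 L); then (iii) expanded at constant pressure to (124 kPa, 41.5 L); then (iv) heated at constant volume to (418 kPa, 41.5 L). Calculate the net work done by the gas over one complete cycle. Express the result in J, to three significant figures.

W_net ≈ -5590 J

Constant-volume legs do no work.
W(i) = (418)(22.5 − 41.5) = -7942 J; W(iii) = (124)(41.5 − 22.5) = 2356 J.
W_net = -7942 + 2356 = -5586 J (the counter-clockwise enclosed area).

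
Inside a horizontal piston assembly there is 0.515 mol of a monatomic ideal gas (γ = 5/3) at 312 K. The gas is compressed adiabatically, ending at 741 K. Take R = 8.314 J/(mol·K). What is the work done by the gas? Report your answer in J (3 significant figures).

Adiabatic ⇒ Q = 0, so W_by = −ΔU = nCᵥ(T₁ − T₂).
Cᵥ = 3R/2 = 12.47 J/(mol·K).
W = (0.515)(12.47)(312 − 741) = -2755 J.

W ≈ -2760 J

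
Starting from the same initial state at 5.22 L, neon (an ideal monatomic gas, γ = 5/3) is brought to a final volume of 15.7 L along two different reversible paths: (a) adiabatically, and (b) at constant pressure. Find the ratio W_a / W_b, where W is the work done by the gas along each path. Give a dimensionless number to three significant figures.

Path (a) adiabatic: W = P₁V₁(1 − (V₁/V₂)^(γ−1))/(γ−1) → W_a/(P₁V₁) = 0.7801.
Path (b) isobaric: W = P₁(V₂ − V₁) → W_b/(P₁V₁) = 2.008.
W_a / W_b = 0.7801 / 2.008 = 0.3886.

W_a / W_b ≈ 0.389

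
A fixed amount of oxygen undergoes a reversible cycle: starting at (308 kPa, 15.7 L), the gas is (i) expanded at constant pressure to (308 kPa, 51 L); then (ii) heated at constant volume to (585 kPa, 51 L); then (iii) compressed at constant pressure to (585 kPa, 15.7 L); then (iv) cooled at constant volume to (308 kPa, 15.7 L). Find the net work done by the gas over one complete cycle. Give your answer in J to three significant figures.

W_net ≈ -9780 J

Constant-volume legs do no work.
W(i) = (308)(51 − 15.7) = 10872 J; W(iii) = (585)(15.7 − 51) = -20650 J.
W_net = 10872 − 20650 = -9778 J (the counter-clockwise enclosed area).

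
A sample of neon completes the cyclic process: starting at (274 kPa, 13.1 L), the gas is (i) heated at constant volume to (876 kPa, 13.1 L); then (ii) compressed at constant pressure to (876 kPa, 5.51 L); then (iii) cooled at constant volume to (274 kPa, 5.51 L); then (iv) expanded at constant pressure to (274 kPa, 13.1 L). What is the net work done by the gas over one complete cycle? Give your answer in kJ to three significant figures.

Constant-volume legs do no work.
W(ii) = (876)(5.51 − 13.1) = -6649 J; W(iv) = (274)(13.1 − 5.51) = 2080 J.
W_net = -6649 + 2080 = -4569 J (the counter-clockwise enclosed area).

W_net ≈ -4.57 kJ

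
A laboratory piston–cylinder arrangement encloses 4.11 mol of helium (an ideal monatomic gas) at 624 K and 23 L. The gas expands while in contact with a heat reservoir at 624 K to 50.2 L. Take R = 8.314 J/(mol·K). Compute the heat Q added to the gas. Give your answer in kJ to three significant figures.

Q ≈ 16.6 kJ

Isothermal ⇒ ΔU = 0, so Q = W = nRT ln(V₂/V₁).
Q = (4.11)(8.314)(624) ln(50.2/23) = 21322 × 0.7805 = 16643 J.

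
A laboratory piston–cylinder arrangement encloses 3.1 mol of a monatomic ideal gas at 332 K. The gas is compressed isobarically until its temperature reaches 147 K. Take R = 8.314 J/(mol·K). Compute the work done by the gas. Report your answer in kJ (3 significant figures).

W ≈ -4.77 kJ

Isobaric: W = P ΔV = nR ΔT.
W = (3.1)(8.314)(147 − 332) = -4768 J.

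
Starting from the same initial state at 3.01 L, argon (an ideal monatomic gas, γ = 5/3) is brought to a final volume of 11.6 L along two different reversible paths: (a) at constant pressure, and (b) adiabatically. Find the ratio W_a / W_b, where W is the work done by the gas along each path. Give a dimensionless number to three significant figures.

W_a / W_b ≈ 3.21

Path (a) isobaric: W = P₁(V₂ − V₁) → W_a/(P₁V₁) = 2.854.
Path (b) adiabatic: W = P₁V₁(1 − (V₁/V₂)^(γ−1))/(γ−1) → W_b/(P₁V₁) = 0.8898.
W_a / W_b = 2.854 / 0.8898 = 3.207.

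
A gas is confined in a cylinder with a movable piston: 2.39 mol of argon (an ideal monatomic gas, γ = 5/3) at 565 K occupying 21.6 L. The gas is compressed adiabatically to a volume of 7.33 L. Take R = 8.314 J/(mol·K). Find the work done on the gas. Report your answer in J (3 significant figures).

W ≈ 17800 J

Adiabatic: TV^(γ−1) = const with γ = 5/3.
T₂ = T₁ (V₁/V₂)^(γ−1) = 565 × (21.6/7.33)^0.667 = 565 × 2.055 = 1161 K.
W_by = nCᵥ(T₁ − T₂) = (2.39)(12.47)(565 − 1161) = -17773 J.
Work on gas = −W_by = 17773 J.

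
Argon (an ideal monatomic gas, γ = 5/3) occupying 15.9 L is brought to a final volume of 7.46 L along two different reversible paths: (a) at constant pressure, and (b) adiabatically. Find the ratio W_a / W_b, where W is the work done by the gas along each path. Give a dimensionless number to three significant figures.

Path (a) isobaric: W = P₁(V₂ − V₁) → W_a/(P₁V₁) = -0.5308.
Path (b) adiabatic: W = P₁V₁(1 − (V₁/V₂)^(γ−1))/(γ−1) → W_b/(P₁V₁) = -0.9843.
W_a / W_b = -0.5308 / -0.9843 = 0.5393.

W_a / W_b ≈ 0.539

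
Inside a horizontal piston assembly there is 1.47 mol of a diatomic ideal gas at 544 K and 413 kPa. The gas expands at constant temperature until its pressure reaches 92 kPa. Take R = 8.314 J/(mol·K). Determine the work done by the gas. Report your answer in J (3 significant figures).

W ≈ 9980 J

Isothermal process: W = nRT ln(V₂/V₁) = nRT ln(P₁/P₂).
W = (1.47)(8.314)(544) × ln(413/92)
  = 6649 × ln(4.489) = 6649 × 1.502
W_by_gas = 9984 J.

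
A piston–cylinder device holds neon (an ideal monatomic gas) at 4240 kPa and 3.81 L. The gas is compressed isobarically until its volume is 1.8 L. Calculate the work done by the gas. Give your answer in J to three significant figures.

Isobaric: W = P ΔV.
W = (4240 kPa)(1.8 − 3.81 L) = (4240)(-2.01) = -8522 J.

W ≈ -8520 J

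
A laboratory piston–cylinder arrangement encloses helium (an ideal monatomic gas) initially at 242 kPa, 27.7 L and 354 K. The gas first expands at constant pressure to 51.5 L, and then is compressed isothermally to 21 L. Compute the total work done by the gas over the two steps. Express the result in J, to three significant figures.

W_total ≈ -5420 J

Step 1 (isobaric): W = PΔV = (242 kPa)(51.5 − 27.7 L) = 5760 J.
After step 1: P = 242 kPa, V = 51.5 L, T = 658.2 K.
Step 2 (isothermal): W = P₁V₁ ln(V₂/V₁) = (12463) ln(21/51.5) = -11180 J.
W_total = 5760 − 11180 = -5420 J.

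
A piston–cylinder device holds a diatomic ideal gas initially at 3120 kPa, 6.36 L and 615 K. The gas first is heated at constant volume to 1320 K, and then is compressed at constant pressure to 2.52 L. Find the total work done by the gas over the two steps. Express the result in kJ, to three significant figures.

Step 1 (isochoric): W = 0 (constant volume).
After step 1: P = 6697 kPa (V unchanged).
Step 2 (isobaric): W = PΔV = (6697 kPa)(2.52 − 6.36 L) = -25715 J.
W_total = 0 − 25715 = -25715 J.

W_total ≈ -25.7 kJ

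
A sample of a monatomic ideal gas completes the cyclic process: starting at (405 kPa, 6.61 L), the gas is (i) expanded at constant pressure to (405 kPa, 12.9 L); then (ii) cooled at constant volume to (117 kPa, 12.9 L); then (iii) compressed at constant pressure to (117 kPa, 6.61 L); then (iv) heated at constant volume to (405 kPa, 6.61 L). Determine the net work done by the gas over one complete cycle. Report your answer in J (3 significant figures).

Constant-volume legs do no work.
W(i) = (405)(12.9 − 6.61) = 2547 J; W(iii) = (117)(6.61 − 12.9) = -735.9 J.
W_net = 2547 − 735.9 = 1812 J (the clockwise enclosed area).

W_net ≈ 1810 J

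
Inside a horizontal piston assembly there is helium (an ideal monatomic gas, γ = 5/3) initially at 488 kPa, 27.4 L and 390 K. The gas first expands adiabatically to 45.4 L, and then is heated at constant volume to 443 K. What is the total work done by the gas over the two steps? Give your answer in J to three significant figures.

W_total ≈ 5730 J

Step 1 (adiabatic): W = (P₁V₁ − P₂V₂)/(γ−1) = (13371 − 9549)/0.667 = 5733 J.
Step 2 (isochoric): W = 0 (constant volume).
W_total = 5733 + 0 = 5733 J.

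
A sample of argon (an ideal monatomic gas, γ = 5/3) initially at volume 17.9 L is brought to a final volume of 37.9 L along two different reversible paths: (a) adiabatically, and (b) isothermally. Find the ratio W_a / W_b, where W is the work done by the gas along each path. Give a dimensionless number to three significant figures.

Path (a) adiabatic: W = P₁V₁(1 − (V₁/V₂)^(γ−1))/(γ−1) → W_a/(P₁V₁) = 0.5903.
Path (b) isothermal: W = P₁V₁ ln(V₂/V₁) → W_b/(P₁V₁) = 0.7502.
W_a / W_b = 0.5903 / 0.7502 = 0.7869.

W_a / W_b ≈ 0.787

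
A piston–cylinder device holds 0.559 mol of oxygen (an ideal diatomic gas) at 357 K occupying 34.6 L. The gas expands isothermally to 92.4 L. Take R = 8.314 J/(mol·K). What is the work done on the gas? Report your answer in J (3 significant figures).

Isothermal: W = nRT ln(V₂/V₁).
W = (0.559)(8.314)(357) × ln(92.4/34.6)
  = 1659 × 0.9823
W_by_gas = 1630 J; work on gas = −W_by = -1630 J.

W ≈ -1630 J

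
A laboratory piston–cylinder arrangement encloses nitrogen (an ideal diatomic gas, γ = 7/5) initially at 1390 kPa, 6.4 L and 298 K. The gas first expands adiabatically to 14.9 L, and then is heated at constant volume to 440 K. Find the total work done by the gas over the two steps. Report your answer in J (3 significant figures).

W_total ≈ 6380 J

Step 1 (adiabatic): W = (P₁V₁ − P₂V₂)/(γ−1) = (8896 − 6344)/0.4 = 6379 J.
Step 2 (isochoric): W = 0 (constant volume).
W_total = 6379 + 0 = 6379 J.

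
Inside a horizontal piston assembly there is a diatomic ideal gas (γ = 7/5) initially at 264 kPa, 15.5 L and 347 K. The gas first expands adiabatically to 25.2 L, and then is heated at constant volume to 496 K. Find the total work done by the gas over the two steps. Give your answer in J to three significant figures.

Step 1 (adiabatic): W = (P₁V₁ − P₂V₂)/(γ−1) = (4092 − 3369)/0.4 = 1807 J.
Step 2 (isochoric): W = 0 (constant volume).
W_total = 1807 + 0 = 1807 J.

W_total ≈ 1810 J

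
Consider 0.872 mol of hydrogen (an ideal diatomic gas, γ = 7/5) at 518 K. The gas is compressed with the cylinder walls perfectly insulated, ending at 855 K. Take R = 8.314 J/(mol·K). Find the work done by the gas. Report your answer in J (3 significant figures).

Adiabatic ⇒ Q = 0, so W_by = −ΔU = nCᵥ(T₁ − T₂).
Cᵥ = 5R/2 = 20.79 J/(mol·K).
W = (0.872)(20.79)(518 − 855) = -6108 J.

W ≈ -6110 J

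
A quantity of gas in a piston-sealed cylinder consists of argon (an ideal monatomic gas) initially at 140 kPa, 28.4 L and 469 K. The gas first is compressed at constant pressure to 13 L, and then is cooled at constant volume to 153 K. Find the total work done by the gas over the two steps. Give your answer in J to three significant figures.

W_total ≈ -2160 J

Step 1 (isobaric): W = PΔV = (140 kPa)(13 − 28.4 L) = -2156 J.
Step 2 (isochoric): W = 0 (constant volume).
W_total = -2156 + 0 = -2156 J.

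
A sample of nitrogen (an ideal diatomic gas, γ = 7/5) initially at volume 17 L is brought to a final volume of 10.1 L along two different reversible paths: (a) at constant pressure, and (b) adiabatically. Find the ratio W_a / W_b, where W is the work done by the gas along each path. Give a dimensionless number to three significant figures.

W_a / W_b ≈ 0.701

Path (a) isobaric: W = P₁(V₂ − V₁) → W_a/(P₁V₁) = -0.4059.
Path (b) adiabatic: W = P₁V₁(1 − (V₁/V₂)^(γ−1))/(γ−1) → W_b/(P₁V₁) = -0.5789.
W_a / W_b = -0.4059 / -0.5789 = 0.7012.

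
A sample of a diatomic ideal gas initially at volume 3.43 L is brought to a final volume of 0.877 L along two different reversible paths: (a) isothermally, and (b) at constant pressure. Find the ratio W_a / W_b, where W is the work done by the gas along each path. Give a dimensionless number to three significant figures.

W_a / W_b ≈ 1.83

Path (a) isothermal: W = P₁V₁ ln(V₂/V₁) → W_a/(P₁V₁) = -1.364.
Path (b) isobaric: W = P₁(V₂ − V₁) → W_b/(P₁V₁) = -0.7443.
W_a / W_b = -1.364 / -0.7443 = 1.832.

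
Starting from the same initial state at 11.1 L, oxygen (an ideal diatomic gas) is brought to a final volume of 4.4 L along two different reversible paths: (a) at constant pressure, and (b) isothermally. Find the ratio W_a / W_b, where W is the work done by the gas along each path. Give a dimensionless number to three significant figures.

Path (a) isobaric: W = P₁(V₂ − V₁) → W_a/(P₁V₁) = -0.6036.
Path (b) isothermal: W = P₁V₁ ln(V₂/V₁) → W_b/(P₁V₁) = -0.9253.
W_a / W_b = -0.6036 / -0.9253 = 0.6523.

W_a / W_b ≈ 0.652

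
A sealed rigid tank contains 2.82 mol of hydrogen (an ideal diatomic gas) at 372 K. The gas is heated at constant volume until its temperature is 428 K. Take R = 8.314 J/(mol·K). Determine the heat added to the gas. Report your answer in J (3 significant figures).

Q ≈ 3280 J

Constant volume ⇒ W = 0, so Q = ΔU = nCᵥΔT with Cᵥ = 5R/2 = 20.79 J/(mol·K).
ΔU = (2.82)(20.79)(428 − 372) = 3282 J.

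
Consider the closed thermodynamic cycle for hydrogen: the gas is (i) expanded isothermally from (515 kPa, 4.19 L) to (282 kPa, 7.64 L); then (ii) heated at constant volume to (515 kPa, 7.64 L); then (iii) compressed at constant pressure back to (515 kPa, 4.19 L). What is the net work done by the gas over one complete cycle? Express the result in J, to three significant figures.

Leg (i): W = PᵢVᵢ ln(V_f/Vᵢ) = (2158) ln(7.64/4.19) = 1296 J.
Leg (ii): W = 0.
Leg (iii): W = PΔV = (515)(4.19 − 7.64) = -1777 J.
W_net = 1296 − 1777 = -480.5 J.

W_net ≈ -481 J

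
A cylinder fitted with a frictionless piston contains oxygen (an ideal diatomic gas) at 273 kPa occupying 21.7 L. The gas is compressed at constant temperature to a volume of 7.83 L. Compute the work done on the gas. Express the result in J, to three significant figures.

Isothermal: W = nRT ln(V₂/V₁) = P₁V₁ ln(V₂/V₁).
P₁V₁ = (273 kPa)(21.7 L) = 5924 J.
W = 5924 × ln(7.83/21.7) = 5924 × -1.019
W_by_gas = -6039 J; work on gas = −W_by = 6039 J.

W ≈ 6040 J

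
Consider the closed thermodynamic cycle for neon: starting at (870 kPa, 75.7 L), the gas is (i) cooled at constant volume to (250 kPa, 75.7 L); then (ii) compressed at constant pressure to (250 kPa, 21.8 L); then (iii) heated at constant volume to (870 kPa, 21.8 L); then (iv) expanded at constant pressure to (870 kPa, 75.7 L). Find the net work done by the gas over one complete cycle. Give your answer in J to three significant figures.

Constant-volume legs do no work.
W(ii) = (250)(21.8 − 75.7) = -13475 J; W(iv) = (870)(75.7 − 21.8) = 46893 J.
W_net = -13475 + 46893 = 33418 J (the clockwise enclosed area).

W_net ≈ 33400 J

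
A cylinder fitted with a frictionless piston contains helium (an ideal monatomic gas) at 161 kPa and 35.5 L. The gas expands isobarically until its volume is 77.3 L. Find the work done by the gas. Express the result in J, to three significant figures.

Isobaric: W = P ΔV.
W = (161 kPa)(77.3 − 35.5 L) = (161)(41.8) = 6730 J.

W ≈ 6730 J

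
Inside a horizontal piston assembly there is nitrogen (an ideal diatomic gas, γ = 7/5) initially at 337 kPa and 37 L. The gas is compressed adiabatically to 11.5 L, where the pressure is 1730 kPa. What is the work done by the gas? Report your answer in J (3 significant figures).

Adiabatic: W = (P₁V₁ − P₂V₂)/(γ − 1) with γ = 7/5.
P₁V₁ = 12469 J, P₂V₂ = 19895 J.
W = (12469 − 19895) / 0.4 = -18565 J.

W ≈ -18600 J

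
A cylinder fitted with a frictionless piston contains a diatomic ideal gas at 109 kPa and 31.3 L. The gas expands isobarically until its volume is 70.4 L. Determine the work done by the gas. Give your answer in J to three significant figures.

W ≈ 4260 J

Isobaric: W = P ΔV.
W = (109 kPa)(70.4 − 31.3 L) = (109)(39.1) = 4262 J.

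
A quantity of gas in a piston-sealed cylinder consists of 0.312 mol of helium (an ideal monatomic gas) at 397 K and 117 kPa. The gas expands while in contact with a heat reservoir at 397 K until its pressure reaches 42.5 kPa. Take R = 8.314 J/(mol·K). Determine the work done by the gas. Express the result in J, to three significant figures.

Isothermal process: W = nRT ln(V₂/V₁) = nRT ln(P₁/P₂).
W = (0.312)(8.314)(397) × ln(117/42.5)
  = 1030 × ln(2.753) = 1030 × 1.013
W_by_gas = 1043 J.

W ≈ 1040 J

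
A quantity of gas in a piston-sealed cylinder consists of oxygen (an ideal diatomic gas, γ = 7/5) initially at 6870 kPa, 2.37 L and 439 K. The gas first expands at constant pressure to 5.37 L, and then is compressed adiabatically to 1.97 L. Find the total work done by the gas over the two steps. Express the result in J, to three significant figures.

W_total ≈ -24900 J

Step 1 (isobaric): W = PΔV = (6870 kPa)(5.37 − 2.37 L) = 20610 J.
After step 1: P = 6870 kPa, V = 5.37 L, T = 994.7 K.
Step 2 (adiabatic): W = (P₁V₁ − P₂V₂)/(γ−1) = (36892 − 55098)/0.4 = -45515 J.
W_total = 20610 − 45515 = -24905 J.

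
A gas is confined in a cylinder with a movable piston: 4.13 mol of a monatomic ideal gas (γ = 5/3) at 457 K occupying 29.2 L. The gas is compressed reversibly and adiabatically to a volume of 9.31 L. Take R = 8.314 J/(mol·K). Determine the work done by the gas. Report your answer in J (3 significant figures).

Adiabatic: TV^(γ−1) = const with γ = 5/3.
T₂ = T₁ (V₁/V₂)^(γ−1) = 457 × (29.2/9.31)^0.667 = 457 × 2.143 = 979.2 K.
W_by = nCᵥ(T₁ − T₂) = (4.13)(12.47)(457 − 979.2) = -26896 J.

W ≈ -26900 J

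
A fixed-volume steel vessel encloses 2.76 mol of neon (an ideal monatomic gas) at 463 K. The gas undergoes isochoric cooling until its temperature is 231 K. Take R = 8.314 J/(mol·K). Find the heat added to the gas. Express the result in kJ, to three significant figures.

Constant volume ⇒ W = 0, so Q = ΔU = nCᵥΔT with Cᵥ = 3R/2 = 12.47 J/(mol·K).
ΔU = (2.76)(12.47)(231 − 463) = -7985 J.

Q ≈ -7.99 kJ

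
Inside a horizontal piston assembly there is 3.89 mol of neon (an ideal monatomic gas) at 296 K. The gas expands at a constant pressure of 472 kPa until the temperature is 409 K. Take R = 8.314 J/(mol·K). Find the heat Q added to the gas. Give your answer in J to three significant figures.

Isobaric: W = nRΔT = (3.89)(8.314)(113) = 3655 J.
ΔU = nCᵥΔT with Cᵥ = 3R/2: ΔU = (3.89)(12.47)(113) = 5482 J.
Q = ΔU + W = 5482 + 3655 = 9136 J.

Q ≈ 9140 J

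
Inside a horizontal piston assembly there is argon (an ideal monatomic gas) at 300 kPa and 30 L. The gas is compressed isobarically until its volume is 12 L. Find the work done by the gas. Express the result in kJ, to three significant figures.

W ≈ -5.40 kJ

Isobaric: W = P ΔV.
W = (300 kPa)(12 − 30 L) = (300)(-18) = -5400 J.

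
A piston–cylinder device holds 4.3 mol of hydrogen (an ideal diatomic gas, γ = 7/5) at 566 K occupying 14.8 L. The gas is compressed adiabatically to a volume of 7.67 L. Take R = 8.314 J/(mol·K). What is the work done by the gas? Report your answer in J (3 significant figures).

W ≈ -15200 J

Adiabatic: TV^(γ−1) = const with γ = 7/5.
T₂ = T₁ (V₁/V₂)^(γ−1) = 566 × (14.8/7.67)^0.4 = 566 × 1.301 = 736.2 K.
W_by = nCᵥ(T₁ − T₂) = (4.3)(20.79)(566 − 736.2) = -15213 J.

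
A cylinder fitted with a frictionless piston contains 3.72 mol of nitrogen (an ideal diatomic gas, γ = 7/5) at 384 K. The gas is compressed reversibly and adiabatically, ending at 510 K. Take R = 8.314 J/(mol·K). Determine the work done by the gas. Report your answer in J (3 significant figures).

W ≈ -9740 J

Adiabatic ⇒ Q = 0, so W_by = −ΔU = nCᵥ(T₁ − T₂).
Cᵥ = 5R/2 = 20.79 J/(mol·K).
W = (3.72)(20.79)(384 − 510) = -9742 J.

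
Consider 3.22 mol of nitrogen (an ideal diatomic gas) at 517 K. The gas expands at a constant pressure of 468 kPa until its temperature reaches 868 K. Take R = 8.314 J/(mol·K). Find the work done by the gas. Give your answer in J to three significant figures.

W ≈ 9400 J

Isobaric: W = P ΔV = nR ΔT.
W = (3.22)(8.314)(868 − 517) = 9397 J.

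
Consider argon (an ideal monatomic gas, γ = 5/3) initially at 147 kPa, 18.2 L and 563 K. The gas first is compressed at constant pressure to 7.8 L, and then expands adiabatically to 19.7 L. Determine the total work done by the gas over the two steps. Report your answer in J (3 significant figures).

W_total ≈ -736 J

Step 1 (isobaric): W = PΔV = (147 kPa)(7.8 − 18.2 L) = -1529 J.
After step 1: P = 147 kPa, V = 7.8 L, T = 241.3 K.
Step 2 (adiabatic): W = (P₁V₁ − P₂V₂)/(γ−1) = (1147 − 618.3)/0.667 = 792.5 J.
W_total = -1529 + 792.5 = -736.3 J.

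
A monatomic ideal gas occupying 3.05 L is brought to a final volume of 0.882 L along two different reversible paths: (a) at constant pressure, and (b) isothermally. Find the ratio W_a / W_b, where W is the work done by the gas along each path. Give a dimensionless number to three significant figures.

W_a / W_b ≈ 0.573

Path (a) isobaric: W = P₁(V₂ − V₁) → W_a/(P₁V₁) = -0.7108.
Path (b) isothermal: W = P₁V₁ ln(V₂/V₁) → W_b/(P₁V₁) = -1.241.
W_a / W_b = -0.7108 / -1.241 = 0.5729.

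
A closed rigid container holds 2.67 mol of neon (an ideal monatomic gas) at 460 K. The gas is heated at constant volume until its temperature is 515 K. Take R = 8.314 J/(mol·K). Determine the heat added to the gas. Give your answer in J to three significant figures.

Q ≈ 1830 J

Constant volume ⇒ W = 0, so Q = ΔU = nCᵥΔT with Cᵥ = 3R/2 = 12.47 J/(mol·K).
ΔU = (2.67)(12.47)(515 − 460) = 1831 J.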